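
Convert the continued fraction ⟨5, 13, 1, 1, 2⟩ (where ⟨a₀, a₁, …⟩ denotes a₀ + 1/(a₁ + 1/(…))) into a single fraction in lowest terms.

Collapse the nested fraction from the inside out:
Start with 2.
1 + 1/(2/1) = 1 + 1/2 = 3/2
1 + 1/(3/2) = 1 + 2/3 = 5/3
13 + 1/(5/3) = 13 + 3/5 = 68/5
5 + 1/(68/5) = 5 + 5/68 = 345/68

345/68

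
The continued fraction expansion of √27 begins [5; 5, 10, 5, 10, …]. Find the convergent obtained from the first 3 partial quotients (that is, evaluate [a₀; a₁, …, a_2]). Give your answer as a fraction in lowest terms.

265/51

Start with 10.
5 + 1/(10/1) = 5 + 1/10 = 51/10
5 + 1/(51/10) = 5 + 10/51 = 265/51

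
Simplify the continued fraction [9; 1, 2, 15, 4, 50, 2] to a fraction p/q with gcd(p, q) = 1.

183599/18979

Start with 2.
50 + 1/(2/1) = 50 + 1/2 = 101/2
4 + 1/(101/2) = 4 + 2/101 = 406/101
15 + 1/(406/101) = 15 + 101/406 = 6191/406
2 + 1/(6191/406) = 2 + 406/6191 = 12788/6191
1 + 1/(12788/6191) = 1 + 6191/12788 = 18979/12788
9 + 1/(18979/12788) = 9 + 12788/18979 = 183599/18979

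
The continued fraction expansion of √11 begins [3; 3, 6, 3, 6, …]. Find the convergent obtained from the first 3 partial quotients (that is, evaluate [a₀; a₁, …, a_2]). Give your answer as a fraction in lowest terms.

63/19

Start with 6.
3 + 1/(6/1) = 3 + 1/6 = 19/6
3 + 1/(19/6) = 3 + 6/19 = 63/19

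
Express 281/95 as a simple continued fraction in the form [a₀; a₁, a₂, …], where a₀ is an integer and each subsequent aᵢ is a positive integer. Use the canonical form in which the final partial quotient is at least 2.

[2; 1, 22, 1, 3]

Apply division with remainder until the remainder is 0:
281 ÷ 95 → quotient 2, remainder 91
95 ÷ 91 → quotient 1, remainder 4
91 ÷ 4 → quotient 22, remainder 3
4 ÷ 3 → quotient 1, remainder 1
3 ÷ 1 → quotient 3, remainder 0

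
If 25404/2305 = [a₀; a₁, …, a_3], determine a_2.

25404 = 11·2305 + 49, so a_0 = 11
2305 = 47·49 + 2, so a_1 = 47
49 = 24·2 + 1, so a_2 = 24

24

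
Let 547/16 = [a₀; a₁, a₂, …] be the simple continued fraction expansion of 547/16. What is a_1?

5

Repeatedly divide and take the remainder:
⌊547/16⌋ = 34, remainder 3
⌊16/3⌋ = 5, remainder 1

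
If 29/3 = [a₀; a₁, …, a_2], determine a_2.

Repeatedly divide and take the remainder:
29 = 9·3 + 2, so a_0 = 9
3 = 1·2 + 1, so a_1 = 1
2 = 2·1 + 0, so a_2 = 2

2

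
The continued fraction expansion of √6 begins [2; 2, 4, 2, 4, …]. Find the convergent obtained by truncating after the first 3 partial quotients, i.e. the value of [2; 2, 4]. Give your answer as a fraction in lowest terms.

Start with 4.
2 + 1/(4/1) = 2 + 1/4 = 9/4
2 + 1/(9/4) = 2 + 4/9 = 22/9

22/9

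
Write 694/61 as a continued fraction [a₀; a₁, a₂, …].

[11; 2, 1, 1, 1, 7]

694 = 11·61 + 23, so a_0 = 11
61 = 2·23 + 15, so a_1 = 2
23 = 1·15 + 8, so a_2 = 1
15 = 1·8 + 7, so a_3 = 1
8 = 1·7 + 1, so a_4 = 1
7 = 7·1 + 0, so a_5 = 7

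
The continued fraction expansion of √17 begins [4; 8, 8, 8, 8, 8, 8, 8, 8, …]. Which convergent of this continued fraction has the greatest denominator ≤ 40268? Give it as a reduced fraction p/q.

143649/34840

a_0 = 4: 4/1  (≤ bound)
a_1 = 8: 33/8  (≤ bound)
a_2 = 8: 268/65  (≤ bound)
a_3 = 8: 2177/528  (≤ bound)
a_4 = 8: 17684/4289  (≤ bound)
a_5 = 8: 143649/34840  (≤ bound)
a_6 = 8: 1166876/283009  (> 40268, stop)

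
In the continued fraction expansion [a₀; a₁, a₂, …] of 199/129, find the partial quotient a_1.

1

⌊199/129⌋ = 1, remainder 70
⌊129/70⌋ = 1, remainder 59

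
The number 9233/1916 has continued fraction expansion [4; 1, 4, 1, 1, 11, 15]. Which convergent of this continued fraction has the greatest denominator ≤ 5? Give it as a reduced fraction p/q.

24/5

a_0 = 4: 4/1  (≤ bound)
a_1 = 1: 5/1  (≤ bound)
a_2 = 4: 24/5  (≤ bound)
a_3 = 1: 29/6  (> 5, stop)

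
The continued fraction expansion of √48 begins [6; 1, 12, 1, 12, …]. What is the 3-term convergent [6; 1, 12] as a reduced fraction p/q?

90/13

Start with 12.
1 + 1/(12/1) = 1 + 1/12 = 13/12
6 + 1/(13/12) = 6 + 12/13 = 90/13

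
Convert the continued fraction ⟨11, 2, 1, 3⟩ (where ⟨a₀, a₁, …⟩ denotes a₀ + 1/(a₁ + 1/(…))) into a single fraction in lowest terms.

Start with 3.
1 + 1/(3/1) = 1 + 1/3 = 4/3
2 + 1/(4/3) = 2 + 3/4 = 11/4
11 + 1/(11/4) = 11 + 4/11 = 125/11

125/11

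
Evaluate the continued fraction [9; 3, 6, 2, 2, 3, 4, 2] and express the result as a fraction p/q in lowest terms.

a_0 = 9: 9/1
a_1 = 3: 28/3
a_2 = 6: 177/19
a_3 = 2: 382/41
a_4 = 2: 941/101
a_5 = 3: 3205/344
a_6 = 4: 13761/1477
a_7 = 2: 30727/3298

30727/3298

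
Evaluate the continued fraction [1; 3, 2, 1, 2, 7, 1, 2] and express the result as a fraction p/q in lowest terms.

Compute successive convergents:
a_0 = 1: 1/1
a_1 = 3: 4/3
a_2 = 2: 9/7
a_3 = 1: 13/10
a_4 = 2: 35/27
a_5 = 7: 258/199
a_6 = 1: 293/226
a_7 = 2: 844/651

844/651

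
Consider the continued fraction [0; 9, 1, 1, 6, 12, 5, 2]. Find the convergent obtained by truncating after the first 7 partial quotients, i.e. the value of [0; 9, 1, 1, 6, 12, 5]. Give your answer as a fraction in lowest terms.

Work from the innermost term outward:
Start with 5.
12 + 1/(5/1) = 12 + 1/5 = 61/5
6 + 1/(61/5) = 6 + 5/61 = 371/61
1 + 1/(371/61) = 1 + 61/371 = 432/371
1 + 1/(432/371) = 1 + 371/432 = 803/432
9 + 1/(803/432) = 9 + 432/803 = 7659/803
0 + 1/(7659/803) = 0 + 803/7659 = 803/7659

803/7659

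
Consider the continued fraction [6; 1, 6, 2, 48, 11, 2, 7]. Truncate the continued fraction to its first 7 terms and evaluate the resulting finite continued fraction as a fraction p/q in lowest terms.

Collapse the nested fraction from the inside out:
Start with 2.
11 + 1/(2/1) = 11 + 1/2 = 23/2
48 + 1/(23/2) = 48 + 2/23 = 1106/23
2 + 1/(1106/23) = 2 + 23/1106 = 2235/1106
6 + 1/(2235/1106) = 6 + 1106/2235 = 14516/2235
1 + 1/(14516/2235) = 1 + 2235/14516 = 16751/14516
6 + 1/(16751/14516) = 6 + 14516/16751 = 115022/16751

115022/16751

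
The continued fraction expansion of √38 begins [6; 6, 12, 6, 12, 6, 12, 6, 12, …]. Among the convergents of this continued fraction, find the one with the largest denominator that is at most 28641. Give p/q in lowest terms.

33294/5401

List convergents until the denominator exceeds the bound:
a_0 = 6: 6/1  (≤ bound)
a_1 = 6: 37/6  (≤ bound)
a_2 = 12: 450/73  (≤ bound)
a_3 = 6: 2737/444  (≤ bound)
a_4 = 12: 33294/5401  (≤ bound)
a_5 = 6: 202501/32850  (> 28641, stop)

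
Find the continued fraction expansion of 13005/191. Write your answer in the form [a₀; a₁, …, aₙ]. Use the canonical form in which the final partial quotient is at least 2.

13005 ÷ 191 → quotient 68, remainder 17
191 ÷ 17 → quotient 11, remainder 4
17 ÷ 4 → quotient 4, remainder 1
4 ÷ 1 → quotient 4, remainder 0

[68; 11, 4, 4]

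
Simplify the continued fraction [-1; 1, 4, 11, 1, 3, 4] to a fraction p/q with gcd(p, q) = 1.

-200/1017

a_0 = -1: -1/1
a_1 = 1: 0/1
a_2 = 4: -1/5
a_3 = 11: -11/56
a_4 = 1: -12/61
a_5 = 3: -47/239
a_6 = 4: -200/1017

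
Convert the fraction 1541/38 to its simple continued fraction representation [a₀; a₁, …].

Repeatedly divide and take the remainder:
1541 = 40·38 + 21, so a_0 = 40
38 = 1·21 + 17, so a_1 = 1
21 = 1·17 + 4, so a_2 = 1
17 = 4·4 + 1, so a_3 = 4
4 = 4·1 + 0, so a_4 = 4

[40; 1, 1, 4, 4]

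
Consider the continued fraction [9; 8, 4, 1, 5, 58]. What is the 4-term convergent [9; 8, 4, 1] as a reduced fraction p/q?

374/41

Start with 1.
4 + 1/(1/1) = 4 + 1/1 = 5/1
8 + 1/(5/1) = 8 + 1/5 = 41/5
9 + 1/(41/5) = 9 + 5/41 = 374/41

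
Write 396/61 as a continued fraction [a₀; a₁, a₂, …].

396 = 6·61 + 30, so a_0 = 6
61 = 2·30 + 1, so a_1 = 2
30 = 30·1 + 0, so a_2 = 30

[6; 2, 30]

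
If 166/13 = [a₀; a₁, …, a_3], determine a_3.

3

166 ÷ 13 → quotient 12, remainder 10
13 ÷ 10 → quotient 1, remainder 3
10 ÷ 3 → quotient 3, remainder 1
3 ÷ 1 → quotient 3, remainder 0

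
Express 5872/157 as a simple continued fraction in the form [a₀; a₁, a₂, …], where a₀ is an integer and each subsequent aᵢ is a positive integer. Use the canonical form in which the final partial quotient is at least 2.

5872 ÷ 157 → quotient 37, remainder 63
157 ÷ 63 → quotient 2, remainder 31
63 ÷ 31 → quotient 2, remainder 1
31 ÷ 1 → quotient 31, remainder 0

[37; 2, 2, 31]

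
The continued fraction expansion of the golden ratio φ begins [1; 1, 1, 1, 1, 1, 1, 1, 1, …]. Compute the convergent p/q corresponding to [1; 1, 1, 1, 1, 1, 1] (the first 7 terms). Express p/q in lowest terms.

21/13

Start with 1.
1 + 1/(1/1) = 1 + 1/1 = 2/1
1 + 1/(2/1) = 1 + 1/2 = 3/2
1 + 1/(3/2) = 1 + 2/3 = 5/3
1 + 1/(5/3) = 1 + 3/5 = 8/5
1 + 1/(8/5) = 1 + 5/8 = 13/8
1 + 1/(13/8) = 1 + 8/13 = 21/13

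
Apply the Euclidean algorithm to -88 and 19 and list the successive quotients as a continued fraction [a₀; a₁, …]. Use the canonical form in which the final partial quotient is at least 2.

[-5; 2, 1, 2, 2]

-88 = -5·19 + 7, so a_0 = -5
19 = 2·7 + 5, so a_1 = 2
7 = 1·5 + 2, so a_2 = 1
5 = 2·2 + 1, so a_3 = 2
2 = 2·1 + 0, so a_4 = 2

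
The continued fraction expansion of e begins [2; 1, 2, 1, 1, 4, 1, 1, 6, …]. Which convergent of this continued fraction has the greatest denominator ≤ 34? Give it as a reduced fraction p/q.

List convergents until the denominator exceeds the bound:
a_0 = 2: 2/1  (≤ bound)
a_1 = 1: 3/1  (≤ bound)
a_2 = 2: 8/3  (≤ bound)
a_3 = 1: 11/4  (≤ bound)
a_4 = 1: 19/7  (≤ bound)
a_5 = 4: 87/32  (≤ bound)
a_6 = 1: 106/39  (> 34, stop)

87/32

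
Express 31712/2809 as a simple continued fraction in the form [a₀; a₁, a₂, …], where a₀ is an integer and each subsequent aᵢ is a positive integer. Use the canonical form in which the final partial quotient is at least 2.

[11; 3, 2, 5, 14, 1, 1, 2]

31712 = 11·2809 + 813, so a_0 = 11
2809 = 3·813 + 370, so a_1 = 3
813 = 2·370 + 73, so a_2 = 2
370 = 5·73 + 5, so a_3 = 5
73 = 14·5 + 3, so a_4 = 14
5 = 1·3 + 2, so a_5 = 1
3 = 1·2 + 1, so a_6 = 1
2 = 2·1 + 0, so a_7 = 2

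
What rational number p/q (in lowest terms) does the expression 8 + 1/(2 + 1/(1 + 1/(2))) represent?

67/8

Start with 2.
1 + 1/(2/1) = 1 + 1/2 = 3/2
2 + 1/(3/2) = 2 + 2/3 = 8/3
8 + 1/(8/3) = 8 + 3/8 = 67/8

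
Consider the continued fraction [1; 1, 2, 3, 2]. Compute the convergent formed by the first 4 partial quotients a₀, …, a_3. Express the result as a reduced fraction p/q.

17/10

Work from the innermost term outward:
Start with 3.
2 + 1/(3/1) = 2 + 1/3 = 7/3
1 + 1/(7/3) = 1 + 3/7 = 10/7
1 + 1/(10/7) = 1 + 7/10 = 17/10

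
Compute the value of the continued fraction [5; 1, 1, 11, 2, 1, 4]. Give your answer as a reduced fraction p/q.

1833/332

Build up convergents one term at a time:
a_0 = 5: 5/1
a_1 = 1: 6/1
a_2 = 1: 11/2
a_3 = 11: 127/23
a_4 = 2: 265/48
a_5 = 1: 392/71
a_6 = 4: 1833/332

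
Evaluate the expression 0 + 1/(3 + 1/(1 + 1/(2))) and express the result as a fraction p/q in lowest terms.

Work from the innermost term outward:
Start with 2.
1 + 1/(2/1) = 1 + 1/2 = 3/2
3 + 1/(3/2) = 3 + 2/3 = 11/3
0 + 1/(11/3) = 0 + 3/11 = 3/11

3/11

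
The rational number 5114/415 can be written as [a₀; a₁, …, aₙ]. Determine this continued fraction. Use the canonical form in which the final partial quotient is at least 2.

Repeatedly divide and take the remainder:
5114 = 12·415 + 134, so a_0 = 12
415 = 3·134 + 13, so a_1 = 3
134 = 10·13 + 4, so a_2 = 10
13 = 3·4 + 1, so a_3 = 3
4 = 4·1 + 0, so a_4 = 4

[12; 3, 10, 3, 4]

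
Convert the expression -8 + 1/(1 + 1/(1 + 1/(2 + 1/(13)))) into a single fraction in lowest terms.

a_0 = -8: -8/1
a_1 = 1: -7/1
a_2 = 1: -15/2
a_3 = 2: -37/5
a_4 = 13: -496/67

-496/67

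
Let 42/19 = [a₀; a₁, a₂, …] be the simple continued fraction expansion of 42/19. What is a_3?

Run the Euclidean algorithm, recording each quotient:
42 ÷ 19 → quotient 2, remainder 4
19 ÷ 4 → quotient 4, remainder 3
4 ÷ 3 → quotient 1, remainder 1
3 ÷ 1 → quotient 3, remainder 0

3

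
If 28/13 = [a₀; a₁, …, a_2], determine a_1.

6

Run the Euclidean algorithm, recording each quotient:
28 ÷ 13 → quotient 2, remainder 2
13 ÷ 2 → quotient 6, remainder 1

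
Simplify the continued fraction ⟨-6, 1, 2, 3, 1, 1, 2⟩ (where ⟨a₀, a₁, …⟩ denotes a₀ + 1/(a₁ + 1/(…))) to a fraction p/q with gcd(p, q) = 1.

-313/59

Build up convergents one term at a time:
a_0 = -6: -6/1
a_1 = 1: -5/1
a_2 = 2: -16/3
a_3 = 3: -53/10
a_4 = 1: -69/13
a_5 = 1: -122/23
a_6 = 2: -313/59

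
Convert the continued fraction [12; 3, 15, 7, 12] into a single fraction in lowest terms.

48639/3946

Start with 12.
7 + 1/(12/1) = 7 + 1/12 = 85/12
15 + 1/(85/12) = 15 + 12/85 = 1287/85
3 + 1/(1287/85) = 3 + 85/1287 = 3946/1287
12 + 1/(3946/1287) = 12 + 1287/3946 = 48639/3946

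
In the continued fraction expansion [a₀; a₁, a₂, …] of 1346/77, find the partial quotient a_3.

3

⌊1346/77⌋ = 17, remainder 37
⌊77/37⌋ = 2, remainder 3
⌊37/3⌋ = 12, remainder 1
⌊3/1⌋ = 3, remainder 0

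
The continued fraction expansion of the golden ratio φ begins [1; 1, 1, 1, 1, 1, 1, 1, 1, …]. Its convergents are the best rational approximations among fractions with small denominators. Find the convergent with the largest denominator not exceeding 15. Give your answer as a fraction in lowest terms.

List convergents until the denominator exceeds the bound:
a_0 = 1: 1/1  (≤ bound)
a_1 = 1: 2/1  (≤ bound)
a_2 = 1: 3/2  (≤ bound)
a_3 = 1: 5/3  (≤ bound)
a_4 = 1: 8/5  (≤ bound)
a_5 = 1: 13/8  (≤ bound)
a_6 = 1: 21/13  (≤ bound)
a_7 = 1: 34/21  (> 15, stop)

21/13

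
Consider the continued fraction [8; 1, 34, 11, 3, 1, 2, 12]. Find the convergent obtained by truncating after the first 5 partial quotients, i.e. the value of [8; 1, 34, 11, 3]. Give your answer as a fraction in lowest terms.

Start with 3.
11 + 1/(3/1) = 11 + 1/3 = 34/3
34 + 1/(34/3) = 34 + 3/34 = 1159/34
1 + 1/(1159/34) = 1 + 34/1159 = 1193/1159
8 + 1/(1193/1159) = 8 + 1159/1193 = 10703/1193

10703/1193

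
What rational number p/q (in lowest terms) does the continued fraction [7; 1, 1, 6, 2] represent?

211/28

Start with 2.
6 + 1/(2/1) = 6 + 1/2 = 13/2
1 + 1/(13/2) = 1 + 2/13 = 15/13
1 + 1/(15/13) = 1 + 13/15 = 28/15
7 + 1/(28/15) = 7 + 15/28 = 211/28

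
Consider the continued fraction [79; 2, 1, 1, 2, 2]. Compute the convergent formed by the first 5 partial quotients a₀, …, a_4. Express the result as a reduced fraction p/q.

Start with 2.
1 + 1/(2/1) = 1 + 1/2 = 3/2
1 + 1/(3/2) = 1 + 2/3 = 5/3
2 + 1/(5/3) = 2 + 3/5 = 13/5
79 + 1/(13/5) = 79 + 5/13 = 1032/13

1032/13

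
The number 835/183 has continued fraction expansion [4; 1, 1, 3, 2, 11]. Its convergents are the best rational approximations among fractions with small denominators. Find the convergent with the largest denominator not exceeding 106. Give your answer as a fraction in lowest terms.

73/16

a_0 = 4: 4/1  (≤ bound)
a_1 = 1: 5/1  (≤ bound)
a_2 = 1: 9/2  (≤ bound)
a_3 = 3: 32/7  (≤ bound)
a_4 = 2: 73/16  (≤ bound)
a_5 = 11: 835/183  (> 106, stop)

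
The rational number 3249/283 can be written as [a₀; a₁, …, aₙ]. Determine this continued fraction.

3249 ÷ 283 → quotient 11, remainder 136
283 ÷ 136 → quotient 2, remainder 11
136 ÷ 11 → quotient 12, remainder 4
11 ÷ 4 → quotient 2, remainder 3
4 ÷ 3 → quotient 1, remainder 1
3 ÷ 1 → quotient 3, remainder 0

[11; 2, 12, 2, 1, 3]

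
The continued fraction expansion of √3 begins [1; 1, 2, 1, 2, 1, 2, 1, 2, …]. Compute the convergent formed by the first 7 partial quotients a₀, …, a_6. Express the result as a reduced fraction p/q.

a_0 = 1: 1/1
a_1 = 1: 2/1
a_2 = 2: 5/3
a_3 = 1: 7/4
a_4 = 2: 19/11
a_5 = 1: 26/15
a_6 = 2: 71/41

71/41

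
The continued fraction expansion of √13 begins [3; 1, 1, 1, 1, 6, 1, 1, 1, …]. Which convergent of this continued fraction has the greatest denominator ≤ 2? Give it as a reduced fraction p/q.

7/2

List convergents until the denominator exceeds the bound:
a_0 = 3: 3/1  (≤ bound)
a_1 = 1: 4/1  (≤ bound)
a_2 = 1: 7/2  (≤ bound)
a_3 = 1: 11/3  (> 2, stop)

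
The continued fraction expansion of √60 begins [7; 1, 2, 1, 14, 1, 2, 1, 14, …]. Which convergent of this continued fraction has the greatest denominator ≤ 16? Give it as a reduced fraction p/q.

List convergents until the denominator exceeds the bound:
a_0 = 7: 7/1  (≤ bound)
a_1 = 1: 8/1  (≤ bound)
a_2 = 2: 23/3  (≤ bound)
a_3 = 1: 31/4  (≤ bound)
a_4 = 14: 457/59  (> 16, stop)

31/4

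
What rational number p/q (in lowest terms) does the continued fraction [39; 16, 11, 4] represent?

a_0 = 39: 39/1
a_1 = 16: 625/16
a_2 = 11: 6914/177
a_3 = 4: 28281/724

28281/724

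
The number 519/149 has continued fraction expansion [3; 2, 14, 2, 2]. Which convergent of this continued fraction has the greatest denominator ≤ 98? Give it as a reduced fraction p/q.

209/60

List convergents until the denominator exceeds the bound:
a_0 = 3: 3/1  (≤ bound)
a_1 = 2: 7/2  (≤ bound)
a_2 = 14: 101/29  (≤ bound)
a_3 = 2: 209/60  (≤ bound)
a_4 = 2: 519/149  (> 98, stop)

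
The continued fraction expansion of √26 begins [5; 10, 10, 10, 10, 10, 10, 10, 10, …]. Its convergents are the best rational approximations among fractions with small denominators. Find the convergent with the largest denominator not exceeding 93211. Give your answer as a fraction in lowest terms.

52525/10301

a_0 = 5: 5/1  (≤ bound)
a_1 = 10: 51/10  (≤ bound)
a_2 = 10: 515/101  (≤ bound)
a_3 = 10: 5201/1020  (≤ bound)
a_4 = 10: 52525/10301  (≤ bound)
a_5 = 10: 530451/104030  (> 93211, stop)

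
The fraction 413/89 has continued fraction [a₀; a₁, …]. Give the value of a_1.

1

⌊413/89⌋ = 4, remainder 57
⌊89/57⌋ = 1, remainder 32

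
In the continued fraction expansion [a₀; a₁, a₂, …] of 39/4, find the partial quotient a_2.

39 ÷ 4 → quotient 9, remainder 3
4 ÷ 3 → quotient 1, remainder 1
3 ÷ 1 → quotient 3, remainder 0

3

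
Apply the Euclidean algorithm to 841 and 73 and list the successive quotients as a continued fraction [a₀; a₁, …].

[11; 1, 1, 11, 1, 2]

Repeatedly divide and take the remainder:
⌊841/73⌋ = 11, remainder 38
⌊73/38⌋ = 1, remainder 35
⌊38/35⌋ = 1, remainder 3
⌊35/3⌋ = 11, remainder 2
⌊3/2⌋ = 1, remainder 1
⌊2/1⌋ = 2, remainder 0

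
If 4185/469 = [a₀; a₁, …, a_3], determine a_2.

4185 ÷ 469 → quotient 8, remainder 433
469 ÷ 433 → quotient 1, remainder 36
433 ÷ 36 → quotient 12, remainder 1

12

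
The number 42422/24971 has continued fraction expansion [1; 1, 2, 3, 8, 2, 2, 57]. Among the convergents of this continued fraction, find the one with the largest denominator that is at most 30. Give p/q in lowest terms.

List convergents until the denominator exceeds the bound:
a_0 = 1: 1/1  (≤ bound)
a_1 = 1: 2/1  (≤ bound)
a_2 = 2: 5/3  (≤ bound)
a_3 = 3: 17/10  (≤ bound)
a_4 = 8: 141/83  (> 30, stop)

17/10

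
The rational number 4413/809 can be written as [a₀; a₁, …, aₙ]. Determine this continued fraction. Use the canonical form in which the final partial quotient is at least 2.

4413 ÷ 809 → quotient 5, remainder 368
809 ÷ 368 → quotient 2, remainder 73
368 ÷ 73 → quotient 5, remainder 3
73 ÷ 3 → quotient 24, remainder 1
3 ÷ 1 → quotient 3, remainder 0

[5; 2, 5, 24, 3]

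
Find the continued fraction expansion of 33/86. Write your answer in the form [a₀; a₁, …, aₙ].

[0; 2, 1, 1, 1, 1, 6]

Apply division with remainder until the remainder is 0:
⌊33/86⌋ = 0, remainder 33
⌊86/33⌋ = 2, remainder 20
⌊33/20⌋ = 1, remainder 13
⌊20/13⌋ = 1, remainder 7
⌊13/7⌋ = 1, remainder 6
⌊7/6⌋ = 1, remainder 1
⌊6/1⌋ = 6, remainder 0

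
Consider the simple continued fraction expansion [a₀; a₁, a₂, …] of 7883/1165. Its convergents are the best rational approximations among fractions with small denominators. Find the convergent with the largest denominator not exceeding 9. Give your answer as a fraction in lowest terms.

a_0 = 6: 6/1  (≤ bound)
a_1 = 1: 7/1  (≤ bound)
a_2 = 3: 27/4  (≤ bound)
a_3 = 3: 88/13  (> 9, stop)

27/4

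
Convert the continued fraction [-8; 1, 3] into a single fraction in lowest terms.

-29/4

Start with 3.
1 + 1/(3/1) = 1 + 1/3 = 4/3
-8 + 1/(4/3) = -8 + 3/4 = -29/4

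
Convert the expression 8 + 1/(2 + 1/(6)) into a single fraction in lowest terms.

110/13

Starting at the tail and folding back:
Start with 6.
2 + 1/(6/1) = 2 + 1/6 = 13/6
8 + 1/(13/6) = 8 + 6/13 = 110/13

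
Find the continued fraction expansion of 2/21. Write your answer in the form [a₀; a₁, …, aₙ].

[0; 10, 2]

Run the Euclidean algorithm, recording each quotient:
2 ÷ 21 → quotient 0, remainder 2
21 ÷ 2 → quotient 10, remainder 1
2 ÷ 1 → quotient 2, remainder 0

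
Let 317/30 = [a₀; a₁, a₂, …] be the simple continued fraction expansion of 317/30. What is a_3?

Apply division with remainder until the remainder is 0:
317 = 10·30 + 17, so a_0 = 10
30 = 1·17 + 13, so a_1 = 1
17 = 1·13 + 4, so a_2 = 1
13 = 3·4 + 1, so a_3 = 3

3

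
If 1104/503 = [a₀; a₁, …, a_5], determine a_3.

1

1104 = 2·503 + 98, so a_0 = 2
503 = 5·98 + 13, so a_1 = 5
98 = 7·13 + 7, so a_2 = 7
13 = 1·7 + 6, so a_3 = 1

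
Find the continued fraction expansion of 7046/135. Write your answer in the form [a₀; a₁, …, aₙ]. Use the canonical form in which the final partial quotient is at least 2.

⌊7046/135⌋ = 52, remainder 26
⌊135/26⌋ = 5, remainder 5
⌊26/5⌋ = 5, remainder 1
⌊5/1⌋ = 5, remainder 0

[52; 5, 5, 5]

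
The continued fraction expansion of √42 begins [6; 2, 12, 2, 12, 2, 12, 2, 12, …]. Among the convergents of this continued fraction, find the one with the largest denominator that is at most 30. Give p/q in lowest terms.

a_0 = 6: 6/1  (≤ bound)
a_1 = 2: 13/2  (≤ bound)
a_2 = 12: 162/25  (≤ bound)
a_3 = 2: 337/52  (> 30, stop)

162/25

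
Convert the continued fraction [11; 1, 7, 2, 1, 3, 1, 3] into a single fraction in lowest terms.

Collapse the nested fraction from the inside out:
Start with 3.
1 + 1/(3/1) = 1 + 1/3 = 4/3
3 + 1/(4/3) = 3 + 3/4 = 15/4
1 + 1/(15/4) = 1 + 4/15 = 19/15
2 + 1/(19/15) = 2 + 15/19 = 53/19
7 + 1/(53/19) = 7 + 19/53 = 390/53
1 + 1/(390/53) = 1 + 53/390 = 443/390
11 + 1/(443/390) = 11 + 390/443 = 5263/443

5263/443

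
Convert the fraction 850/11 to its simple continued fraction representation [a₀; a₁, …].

[77; 3, 1, 2]

Apply division with remainder until the remainder is 0:
850 = 77·11 + 3, so a_0 = 77
11 = 3·3 + 2, so a_1 = 3
3 = 1·2 + 1, so a_2 = 1
2 = 2·1 + 0, so a_3 = 2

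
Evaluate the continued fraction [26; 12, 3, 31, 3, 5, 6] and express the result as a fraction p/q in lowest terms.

3022487/115888

Work from the innermost term outward:
Start with 6.
5 + 1/(6/1) = 5 + 1/6 = 31/6
3 + 1/(31/6) = 3 + 6/31 = 99/31
31 + 1/(99/31) = 31 + 31/99 = 3100/99
3 + 1/(3100/99) = 3 + 99/3100 = 9399/3100
12 + 1/(9399/3100) = 12 + 3100/9399 = 115888/9399
26 + 1/(115888/9399) = 26 + 9399/115888 = 3022487/115888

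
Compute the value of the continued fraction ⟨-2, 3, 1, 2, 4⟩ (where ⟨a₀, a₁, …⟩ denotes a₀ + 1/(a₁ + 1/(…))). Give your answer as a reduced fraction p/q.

-83/48

Start with 4.
2 + 1/(4/1) = 2 + 1/4 = 9/4
1 + 1/(9/4) = 1 + 4/9 = 13/9
3 + 1/(13/9) = 3 + 9/13 = 48/13
-2 + 1/(48/13) = -2 + 13/48 = -83/48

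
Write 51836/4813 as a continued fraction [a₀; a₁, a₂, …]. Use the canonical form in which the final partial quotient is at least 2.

[10; 1, 3, 2, 1, 7, 48]

⌊51836/4813⌋ = 10, remainder 3706
⌊4813/3706⌋ = 1, remainder 1107
⌊3706/1107⌋ = 3, remainder 385
⌊1107/385⌋ = 2, remainder 337
⌊385/337⌋ = 1, remainder 48
⌊337/48⌋ = 7, remainder 1
⌊48/1⌋ = 48, remainder 0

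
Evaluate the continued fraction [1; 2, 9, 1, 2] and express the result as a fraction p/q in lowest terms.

90/61

Start with 2.
1 + 1/(2/1) = 1 + 1/2 = 3/2
9 + 1/(3/2) = 9 + 2/3 = 29/3
2 + 1/(29/3) = 2 + 3/29 = 61/29
1 + 1/(61/29) = 1 + 29/61 = 90/61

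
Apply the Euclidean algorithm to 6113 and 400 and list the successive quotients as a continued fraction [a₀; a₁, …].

Repeatedly divide and take the remainder:
6113 ÷ 400 → quotient 15, remainder 113
400 ÷ 113 → quotient 3, remainder 61
113 ÷ 61 → quotient 1, remainder 52
61 ÷ 52 → quotient 1, remainder 9
52 ÷ 9 → quotient 5, remainder 7
9 ÷ 7 → quotient 1, remainder 2
7 ÷ 2 → quotient 3, remainder 1
2 ÷ 1 → quotient 2, remainder 0

[15; 3, 1, 1, 5, 1, 3, 2]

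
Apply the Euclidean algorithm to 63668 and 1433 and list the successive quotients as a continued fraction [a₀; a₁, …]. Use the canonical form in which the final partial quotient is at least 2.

[44; 2, 3, 15, 2, 6]

Apply division with remainder until the remainder is 0:
⌊63668/1433⌋ = 44, remainder 616
⌊1433/616⌋ = 2, remainder 201
⌊616/201⌋ = 3, remainder 13
⌊201/13⌋ = 15, remainder 6
⌊13/6⌋ = 2, remainder 1
⌊6/1⌋ = 6, remainder 0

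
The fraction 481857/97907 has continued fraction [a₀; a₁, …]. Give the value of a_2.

⌊481857/97907⌋ = 4, remainder 90229
⌊97907/90229⌋ = 1, remainder 7678
⌊90229/7678⌋ = 11, remainder 5771

11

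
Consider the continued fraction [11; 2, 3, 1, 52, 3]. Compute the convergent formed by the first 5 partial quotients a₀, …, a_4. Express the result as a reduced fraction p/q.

Start with 52.
1 + 1/(52/1) = 1 + 1/52 = 53/52
3 + 1/(53/52) = 3 + 52/53 = 211/53
2 + 1/(211/53) = 2 + 53/211 = 475/211
11 + 1/(475/211) = 11 + 211/475 = 5436/475

5436/475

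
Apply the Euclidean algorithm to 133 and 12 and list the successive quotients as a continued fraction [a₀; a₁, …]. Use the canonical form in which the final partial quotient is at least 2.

[11; 12]

133 = 11·12 + 1, so a_0 = 11
12 = 12·1 + 0, so a_1 = 12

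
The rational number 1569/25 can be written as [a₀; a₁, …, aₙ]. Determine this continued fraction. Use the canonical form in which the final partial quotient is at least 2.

1569 ÷ 25 → quotient 62, remainder 19
25 ÷ 19 → quotient 1, remainder 6
19 ÷ 6 → quotient 3, remainder 1
6 ÷ 1 → quotient 6, remainder 0

[62; 1, 3, 6]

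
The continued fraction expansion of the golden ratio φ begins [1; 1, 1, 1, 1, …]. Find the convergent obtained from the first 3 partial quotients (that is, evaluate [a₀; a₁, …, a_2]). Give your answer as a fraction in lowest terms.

3/2

Build up convergents one term at a time:
a_0 = 1: 1/1
a_1 = 1: 2/1
a_2 = 1: 3/2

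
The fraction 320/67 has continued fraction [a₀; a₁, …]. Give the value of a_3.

Apply division with remainder until the remainder is 0:
320 = 4·67 + 52, so a_0 = 4
67 = 1·52 + 15, so a_1 = 1
52 = 3·15 + 7, so a_2 = 3
15 = 2·7 + 1, so a_3 = 2

2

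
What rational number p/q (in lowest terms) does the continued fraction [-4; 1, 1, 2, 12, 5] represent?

-1072/315

a_0 = -4: -4/1
a_1 = 1: -3/1
a_2 = 1: -7/2
a_3 = 2: -17/5
a_4 = 12: -211/62
a_5 = 5: -1072/315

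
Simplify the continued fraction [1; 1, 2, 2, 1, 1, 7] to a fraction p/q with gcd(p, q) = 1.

220/129

a_0 = 1: 1/1
a_1 = 1: 2/1
a_2 = 2: 5/3
a_3 = 2: 12/7
a_4 = 1: 17/10
a_5 = 1: 29/17
a_6 = 7: 220/129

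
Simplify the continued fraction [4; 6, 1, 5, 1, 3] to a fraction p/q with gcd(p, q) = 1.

Compute successive convergents:
a_0 = 4: 4/1
a_1 = 6: 25/6
a_2 = 1: 29/7
a_3 = 5: 170/41
a_4 = 1: 199/48
a_5 = 3: 767/185

767/185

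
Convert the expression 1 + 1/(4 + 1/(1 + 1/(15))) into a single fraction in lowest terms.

a_0 = 1: 1/1
a_1 = 4: 5/4
a_2 = 1: 6/5
a_3 = 15: 95/79

95/79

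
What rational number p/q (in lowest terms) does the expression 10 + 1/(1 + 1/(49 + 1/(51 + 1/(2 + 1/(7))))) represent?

Start with 7.
2 + 1/(7/1) = 2 + 1/7 = 15/7
51 + 1/(15/7) = 51 + 7/15 = 772/15
49 + 1/(772/15) = 49 + 15/772 = 37843/772
1 + 1/(37843/772) = 1 + 772/37843 = 38615/37843
10 + 1/(38615/37843) = 10 + 37843/38615 = 423993/38615

423993/38615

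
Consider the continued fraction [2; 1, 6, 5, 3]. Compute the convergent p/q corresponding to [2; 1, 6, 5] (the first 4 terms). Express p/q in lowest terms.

a_0 = 2: 2/1
a_1 = 1: 3/1
a_2 = 6: 20/7
a_3 = 5: 103/36

103/36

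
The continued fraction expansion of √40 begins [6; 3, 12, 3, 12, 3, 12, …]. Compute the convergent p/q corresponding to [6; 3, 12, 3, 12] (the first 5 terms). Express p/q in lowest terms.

Starting at the tail and folding back:
Start with 12.
3 + 1/(12/1) = 3 + 1/12 = 37/12
12 + 1/(37/12) = 12 + 12/37 = 456/37
3 + 1/(456/37) = 3 + 37/456 = 1405/456
6 + 1/(1405/456) = 6 + 456/1405 = 8886/1405

8886/1405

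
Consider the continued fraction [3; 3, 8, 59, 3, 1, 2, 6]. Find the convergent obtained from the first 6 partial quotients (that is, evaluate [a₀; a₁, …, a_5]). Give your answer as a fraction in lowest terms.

Use the convergent recurrence hₖ = aₖ·hₖ₋₁ + hₖ₋₂ (and likewise for the denominators kₖ):
a_0 = 3: 3/1
a_1 = 3: 10/3
a_2 = 8: 83/25
a_3 = 59: 4907/1478
a_4 = 3: 14804/4459
a_5 = 1: 19711/5937

19711/5937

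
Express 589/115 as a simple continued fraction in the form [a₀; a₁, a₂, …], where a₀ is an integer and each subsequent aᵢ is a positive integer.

[5; 8, 4, 1, 2]

Repeatedly divide and take the remainder:
589 ÷ 115 → quotient 5, remainder 14
115 ÷ 14 → quotient 8, remainder 3
14 ÷ 3 → quotient 4, remainder 2
3 ÷ 2 → quotient 1, remainder 1
2 ÷ 1 → quotient 2, remainder 0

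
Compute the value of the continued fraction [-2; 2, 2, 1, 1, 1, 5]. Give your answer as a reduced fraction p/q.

a_0 = -2: -2/1
a_1 = 2: -3/2
a_2 = 2: -8/5
a_3 = 1: -11/7
a_4 = 1: -19/12
a_5 = 1: -30/19
a_6 = 5: -169/107

-169/107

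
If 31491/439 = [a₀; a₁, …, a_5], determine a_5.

29

Repeatedly divide and take the remainder:
31491 = 71·439 + 322, so a_0 = 71
439 = 1·322 + 117, so a_1 = 1
322 = 2·117 + 88, so a_2 = 2
117 = 1·88 + 29, so a_3 = 1
88 = 3·29 + 1, so a_4 = 3
29 = 29·1 + 0, so a_5 = 29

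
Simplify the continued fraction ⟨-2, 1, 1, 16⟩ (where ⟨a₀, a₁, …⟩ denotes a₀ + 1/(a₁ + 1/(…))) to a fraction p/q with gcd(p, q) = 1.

Use the convergent recurrence hₖ = aₖ·hₖ₋₁ + hₖ₋₂ (and likewise for the denominators kₖ):
a_0 = -2: -2/1
a_1 = 1: -1/1
a_2 = 1: -3/2
a_3 = 16: -49/33

-49/33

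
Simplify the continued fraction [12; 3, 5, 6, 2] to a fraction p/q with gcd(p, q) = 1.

Start with 2.
6 + 1/(2/1) = 6 + 1/2 = 13/2
5 + 1/(13/2) = 5 + 2/13 = 67/13
3 + 1/(67/13) = 3 + 13/67 = 214/67
12 + 1/(214/67) = 12 + 67/214 = 2635/214

2635/214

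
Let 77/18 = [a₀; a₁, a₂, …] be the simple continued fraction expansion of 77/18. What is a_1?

⌊77/18⌋ = 4, remainder 5
⌊18/5⌋ = 3, remainder 3

3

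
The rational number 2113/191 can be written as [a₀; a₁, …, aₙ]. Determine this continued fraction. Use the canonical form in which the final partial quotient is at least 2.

Apply division with remainder until the remainder is 0:
2113 = 11·191 + 12, so a_0 = 11
191 = 15·12 + 11, so a_1 = 15
12 = 1·11 + 1, so a_2 = 1
11 = 11·1 + 0, so a_3 = 11

[11; 15, 1, 11]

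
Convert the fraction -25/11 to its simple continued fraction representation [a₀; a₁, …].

[-3; 1, 2, 1, 2]

-25 = -3·11 + 8, so a_0 = -3
11 = 1·8 + 3, so a_1 = 1
8 = 2·3 + 2, so a_2 = 2
3 = 1·2 + 1, so a_3 = 1
2 = 2·1 + 0, so a_4 = 2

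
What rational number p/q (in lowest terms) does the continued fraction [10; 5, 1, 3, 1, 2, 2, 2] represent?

4710/463

Start with 2.
2 + 1/(2/1) = 2 + 1/2 = 5/2
2 + 1/(5/2) = 2 + 2/5 = 12/5
1 + 1/(12/5) = 1 + 5/12 = 17/12
3 + 1/(17/12) = 3 + 12/17 = 63/17
1 + 1/(63/17) = 1 + 17/63 = 80/63
5 + 1/(80/63) = 5 + 63/80 = 463/80
10 + 1/(463/80) = 10 + 80/463 = 4710/463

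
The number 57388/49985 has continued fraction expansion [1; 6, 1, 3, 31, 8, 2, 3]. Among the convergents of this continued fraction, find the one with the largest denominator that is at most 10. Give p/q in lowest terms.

a_0 = 1: 1/1  (≤ bound)
a_1 = 6: 7/6  (≤ bound)
a_2 = 1: 8/7  (≤ bound)
a_3 = 3: 31/27  (> 10, stop)

8/7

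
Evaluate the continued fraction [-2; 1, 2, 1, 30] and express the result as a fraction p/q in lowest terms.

a_0 = -2: -2/1
a_1 = 1: -1/1
a_2 = 2: -4/3
a_3 = 1: -5/4
a_4 = 30: -154/123

-154/123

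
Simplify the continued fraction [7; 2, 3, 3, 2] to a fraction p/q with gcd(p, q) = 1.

a_0 = 7: 7/1
a_1 = 2: 15/2
a_2 = 3: 52/7
a_3 = 3: 171/23
a_4 = 2: 394/53

394/53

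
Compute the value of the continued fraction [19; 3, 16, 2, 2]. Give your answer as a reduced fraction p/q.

Build up convergents one term at a time:
a_0 = 19: 19/1
a_1 = 3: 58/3
a_2 = 16: 947/49
a_3 = 2: 1952/101
a_4 = 2: 4851/251

4851/251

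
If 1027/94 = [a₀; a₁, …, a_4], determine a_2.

Repeatedly divide and take the remainder:
1027 ÷ 94 → quotient 10, remainder 87
94 ÷ 87 → quotient 1, remainder 7
87 ÷ 7 → quotient 12, remainder 3

12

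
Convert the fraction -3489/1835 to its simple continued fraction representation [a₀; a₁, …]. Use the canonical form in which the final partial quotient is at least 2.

-3489 ÷ 1835 → quotient -2, remainder 181
1835 ÷ 181 → quotient 10, remainder 25
181 ÷ 25 → quotient 7, remainder 6
25 ÷ 6 → quotient 4, remainder 1
6 ÷ 1 → quotient 6, remainder 0

[-2; 10, 7, 4, 6]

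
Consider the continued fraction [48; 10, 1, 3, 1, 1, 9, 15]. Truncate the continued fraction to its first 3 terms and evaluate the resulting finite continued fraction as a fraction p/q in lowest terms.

529/11

a_0 = 48: 48/1
a_1 = 10: 481/10
a_2 = 1: 529/11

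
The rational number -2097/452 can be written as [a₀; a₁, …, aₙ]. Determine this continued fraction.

[-5; 2, 1, 3, 2, 2, 7]

⌊-2097/452⌋ = -5, remainder 163
⌊452/163⌋ = 2, remainder 126
⌊163/126⌋ = 1, remainder 37
⌊126/37⌋ = 3, remainder 15
⌊37/15⌋ = 2, remainder 7
⌊15/7⌋ = 2, remainder 1
⌊7/1⌋ = 7, remainder 0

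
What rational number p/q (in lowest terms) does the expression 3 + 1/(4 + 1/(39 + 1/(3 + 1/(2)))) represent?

Start with 2.
3 + 1/(2/1) = 3 + 1/2 = 7/2
39 + 1/(7/2) = 39 + 2/7 = 275/7
4 + 1/(275/7) = 4 + 7/275 = 1107/275
3 + 1/(1107/275) = 3 + 275/1107 = 3596/1107

3596/1107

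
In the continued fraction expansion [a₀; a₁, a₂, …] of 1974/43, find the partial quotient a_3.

1

Repeatedly divide and take the remainder:
1974 = 45·43 + 39, so a_0 = 45
43 = 1·39 + 4, so a_1 = 1
39 = 9·4 + 3, so a_2 = 9
4 = 1·3 + 1, so a_3 = 1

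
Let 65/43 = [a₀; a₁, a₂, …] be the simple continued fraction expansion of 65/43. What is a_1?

65 = 1·43 + 22, so a_0 = 1
43 = 1·22 + 21, so a_1 = 1

1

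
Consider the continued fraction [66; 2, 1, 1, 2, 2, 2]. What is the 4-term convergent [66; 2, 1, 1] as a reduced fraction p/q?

Starting at the tail and folding back:
Start with 1.
1 + 1/(1/1) = 1 + 1/1 = 2/1
2 + 1/(2/1) = 2 + 1/2 = 5/2
66 + 1/(5/2) = 66 + 2/5 = 332/5

332/5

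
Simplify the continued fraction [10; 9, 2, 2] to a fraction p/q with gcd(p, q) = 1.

Collapse the nested fraction from the inside out:
Start with 2.
2 + 1/(2/1) = 2 + 1/2 = 5/2
9 + 1/(5/2) = 9 + 2/5 = 47/5
10 + 1/(47/5) = 10 + 5/47 = 475/47

475/47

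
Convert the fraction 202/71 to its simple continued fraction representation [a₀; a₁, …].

[2; 1, 5, 2, 5]

Repeatedly divide and take the remainder:
202 = 2·71 + 60, so a_0 = 2
71 = 1·60 + 11, so a_1 = 1
60 = 5·11 + 5, so a_2 = 5
11 = 2·5 + 1, so a_3 = 2
5 = 5·1 + 0, so a_4 = 5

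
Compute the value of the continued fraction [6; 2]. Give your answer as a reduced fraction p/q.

13/2

a_0 = 6: 6/1
a_1 = 2: 13/2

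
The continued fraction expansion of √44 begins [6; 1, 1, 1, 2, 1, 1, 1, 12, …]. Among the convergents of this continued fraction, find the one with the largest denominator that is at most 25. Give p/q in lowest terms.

List convergents until the denominator exceeds the bound:
a_0 = 6: 6/1  (≤ bound)
a_1 = 1: 7/1  (≤ bound)
a_2 = 1: 13/2  (≤ bound)
a_3 = 1: 20/3  (≤ bound)
a_4 = 2: 53/8  (≤ bound)
a_5 = 1: 73/11  (≤ bound)
a_6 = 1: 126/19  (≤ bound)
a_7 = 1: 199/30  (> 25, stop)

126/19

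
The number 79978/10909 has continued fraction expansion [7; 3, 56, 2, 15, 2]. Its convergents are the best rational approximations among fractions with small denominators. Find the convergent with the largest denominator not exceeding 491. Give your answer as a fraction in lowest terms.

a_0 = 7: 7/1  (≤ bound)
a_1 = 3: 22/3  (≤ bound)
a_2 = 56: 1239/169  (≤ bound)
a_3 = 2: 2500/341  (≤ bound)
a_4 = 15: 38739/5284  (> 491, stop)

2500/341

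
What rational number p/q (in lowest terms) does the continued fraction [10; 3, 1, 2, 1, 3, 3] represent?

1879/183

Build up convergents one term at a time:
a_0 = 10: 10/1
a_1 = 3: 31/3
a_2 = 1: 41/4
a_3 = 2: 113/11
a_4 = 1: 154/15
a_5 = 3: 575/56
a_6 = 3: 1879/183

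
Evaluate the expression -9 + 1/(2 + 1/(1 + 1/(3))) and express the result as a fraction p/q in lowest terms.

Start with 3.
1 + 1/(3/1) = 1 + 1/3 = 4/3
2 + 1/(4/3) = 2 + 3/4 = 11/4
-9 + 1/(11/4) = -9 + 4/11 = -95/11

-95/11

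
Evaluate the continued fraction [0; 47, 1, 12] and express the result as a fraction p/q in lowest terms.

13/623

Collapse the nested fraction from the inside out:
Start with 12.
1 + 1/(12/1) = 1 + 1/12 = 13/12
47 + 1/(13/12) = 47 + 12/13 = 623/13
0 + 1/(623/13) = 0 + 13/623 = 13/623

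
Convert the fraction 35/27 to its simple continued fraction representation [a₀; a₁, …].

[1; 3, 2, 1, 2]

Apply division with remainder until the remainder is 0:
35 = 1·27 + 8, so a_0 = 1
27 = 3·8 + 3, so a_1 = 3
8 = 2·3 + 2, so a_2 = 2
3 = 1·2 + 1, so a_3 = 1
2 = 2·1 + 0, so a_4 = 2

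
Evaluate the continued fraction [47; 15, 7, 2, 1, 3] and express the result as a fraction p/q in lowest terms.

Start with 3.
1 + 1/(3/1) = 1 + 1/3 = 4/3
2 + 1/(4/3) = 2 + 3/4 = 11/4
7 + 1/(11/4) = 7 + 4/11 = 81/11
15 + 1/(81/11) = 15 + 11/81 = 1226/81
47 + 1/(1226/81) = 47 + 81/1226 = 57703/1226

57703/1226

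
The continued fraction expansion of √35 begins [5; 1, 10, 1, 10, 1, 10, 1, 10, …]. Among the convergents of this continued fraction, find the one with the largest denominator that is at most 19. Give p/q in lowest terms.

List convergents until the denominator exceeds the bound:
a_0 = 5: 5/1  (≤ bound)
a_1 = 1: 6/1  (≤ bound)
a_2 = 10: 65/11  (≤ bound)
a_3 = 1: 71/12  (≤ bound)
a_4 = 10: 775/131  (> 19, stop)

71/12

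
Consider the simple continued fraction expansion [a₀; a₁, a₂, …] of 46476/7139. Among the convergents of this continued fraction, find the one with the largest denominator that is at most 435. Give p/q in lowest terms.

a_0 = 6: 6/1  (≤ bound)
a_1 = 1: 7/1  (≤ bound)
a_2 = 1: 13/2  (≤ bound)
a_3 = 24: 319/49  (≤ bound)
a_4 = 8: 2565/394  (≤ bound)
a_5 = 1: 2884/443  (> 435, stop)

2565/394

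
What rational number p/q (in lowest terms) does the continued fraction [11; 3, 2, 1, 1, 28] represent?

Start with 28.
1 + 1/(28/1) = 1 + 1/28 = 29/28
1 + 1/(29/28) = 1 + 28/29 = 57/29
2 + 1/(57/29) = 2 + 29/57 = 143/57
3 + 1/(143/57) = 3 + 57/143 = 486/143
11 + 1/(486/143) = 11 + 143/486 = 5489/486

5489/486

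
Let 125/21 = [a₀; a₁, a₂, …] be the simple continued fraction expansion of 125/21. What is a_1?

Apply division with remainder until the remainder is 0:
125 ÷ 21 → quotient 5, remainder 20
21 ÷ 20 → quotient 1, remainder 1

1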